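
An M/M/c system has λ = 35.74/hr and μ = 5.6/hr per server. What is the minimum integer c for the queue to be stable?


Stability requires cμ > λ ⇔ c > λ/μ.
λ/μ = 35.74/5.6 = 6.3821
Minimum integer c = ⌊6.3821⌋ + 1 = 7
Check: 7·5.6 = 39.20 > 35.74, while 6·5.6 = 33.60 ≤ 35.74

Final: 7 servers


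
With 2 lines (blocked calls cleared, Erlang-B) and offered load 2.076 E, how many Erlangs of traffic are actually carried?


B(2,2.076) = 0.411955 (Erlang-B)
Carried load = a(1 − B) = 2.076·(1 − 0.411955) = 2.076·0.588045 = 1.2208 E

Final: 1.2208 Erlangs


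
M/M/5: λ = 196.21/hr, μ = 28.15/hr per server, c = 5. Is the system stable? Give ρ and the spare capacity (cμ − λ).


Total capacity cμ = 5·28.15 = 140.75/hr
ρ = λ/(cμ) = 196.21/140.75 = 1.3940
Stable ⇔ ρ < 1: NO
Spare capacity = cμ − λ = 140.75 − 196.21 = -55.46/hr

Final: ρ = 1.3940; unstable; margin = -55.46/hr


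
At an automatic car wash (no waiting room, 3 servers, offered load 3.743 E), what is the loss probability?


B(c,a) = (a^c/c!) / Σ_{k=0}^{c} a^k/k!
a^3/3! = 8.739936
Σ terms (k=0..3): 1.00000 + 3.74300 + 7.00502 + 8.73994 = 20.487960
B = 8.739936/20.487960 = 0.426589

Final: 0.426589


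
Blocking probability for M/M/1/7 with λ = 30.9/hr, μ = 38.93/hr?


ρ = λ/μ = 30.9/38.93 = 0.7937
P_K = (1−ρ)ρ^K/(1−ρ^(K+1)) = (0.2063·0.198481)/(1 − 0.157541)
= 0.040940/0.842459 = 0.048596

Final: 0.048596


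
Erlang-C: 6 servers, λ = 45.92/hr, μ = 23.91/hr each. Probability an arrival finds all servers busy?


a = λ/μ = 1.9205; ρ = a/6 = 0.3201
P₀ = 0.146359 (from M/M/c formula)
C(c,a) = [a^c/(c!(1−ρ))]·P₀ = [50.18037/(720·0.6799)]·0.146359
= 0.10251·0.146359 = 0.015003

Final: 0.015003


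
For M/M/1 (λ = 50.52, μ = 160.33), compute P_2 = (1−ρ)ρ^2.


ρ = 50.52/160.33 = 0.3151
P_n = (1−ρ)·ρ^n = (1 − 0.3151)·0.3151^2 = 0.6849·0.099288 = 0.068002

Final: 0.068002


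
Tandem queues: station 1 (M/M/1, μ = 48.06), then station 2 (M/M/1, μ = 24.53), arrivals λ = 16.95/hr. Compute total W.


Each node sees arrival rate λ = 16.95/hr (tandem ⇒ throughput preserved).
W₁ = 1/(μ₁−λ) = 1/(48.06−16.95) = 0.03214 hr
W₂ = 1/(μ₂−λ) = 1/(24.53−16.95) = 0.13193 hr
W_total = W₁ + W₂ = 0.03214 + 0.13193 = 0.16407 hr

Final: 0.16407 hr


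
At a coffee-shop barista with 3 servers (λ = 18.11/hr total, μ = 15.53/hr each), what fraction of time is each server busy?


ρ = λ/(cμ) = 18.11/(3·15.53) = 18.11/46.59 = 0.3887

Final: 0.3887


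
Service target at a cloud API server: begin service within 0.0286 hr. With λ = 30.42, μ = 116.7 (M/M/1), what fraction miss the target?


ρ = 30.42/116.7 = 0.2607
P(Wq > t) = ρ·e^{−(μ−λ)t} = 0.2607·e^{−2.4676}
= 0.2607·0.084787 = 0.022101

Final: 0.022101


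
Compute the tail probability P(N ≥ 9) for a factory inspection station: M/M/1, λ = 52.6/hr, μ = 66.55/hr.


ρ = 52.6/66.55 = 0.7904
P(N ≥ n) = ρ^n = 0.7904^9 = 0.120376

Final: 0.120376


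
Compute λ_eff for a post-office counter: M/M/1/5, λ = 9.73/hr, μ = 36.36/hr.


ρ = 0.2676; P_K = (1−ρ)ρ^5/(1−ρ^6) = 0.001005
λ_eff = λ(1 − P_K) = 9.73·(1 − 0.001005) = 9.73·0.998995 = 9.7202 /hr

Final: 9.7202 /hr


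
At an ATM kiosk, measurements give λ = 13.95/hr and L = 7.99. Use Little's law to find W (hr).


W = L/λ = 7.99/13.95 = 0.5728 hr

Final: 0.5728 hr


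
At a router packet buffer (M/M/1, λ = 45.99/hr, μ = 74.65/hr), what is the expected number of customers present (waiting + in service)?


ρ = λ/μ = 45.99/74.65 = 0.6161
L = ρ/(1−ρ) = 0.6161/(1 − 0.6161) = 0.6161/0.3839 = 1.6047

Final: 1.6047


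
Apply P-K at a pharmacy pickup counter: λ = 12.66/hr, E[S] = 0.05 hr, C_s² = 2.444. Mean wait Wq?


ρ = λ·E[S] = 12.66·0.05 = 0.6330
E[S²] = E[S]²(1+C_s²) = 0.05²·(1+2.444) = 0.008610
Wq = λ·E[S²]/(2(1−ρ)) = 12.66·0.008610/(2·0.3670) = 0.14850 hr

Final: 0.14850 hr


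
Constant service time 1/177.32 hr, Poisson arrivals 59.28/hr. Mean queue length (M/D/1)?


ρ = 59.28/177.32 = 0.3343
M/D/1: Lq = ρ²/(2(1−ρ)) = 0.1118/(2·0.6657) = 0.08395

Final: 0.08395


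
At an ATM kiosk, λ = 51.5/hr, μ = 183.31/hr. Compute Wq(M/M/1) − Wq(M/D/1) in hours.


ρ = 51.5/183.31 = 0.2809
Wq(M/M/1) = ρ/(μ−λ) = 0.2809/131.81 = 0.002131 hr
Wq(M/D/1) = ρ/(2(μ−λ)) = 0.001066 hr
Savings = 0.002131 − 0.001066 = 0.001066 hr

Final: 0.001066 hr


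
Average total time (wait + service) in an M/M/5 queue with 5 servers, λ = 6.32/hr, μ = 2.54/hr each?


a = 2.4882; ρ = 0.4976; P₀ = 0.081101
Lq = P₀·a^c·ρ/(c!(1−ρ)²) = 0.12710
Wq = Lq/λ = 0.12710/6.32 = 0.02011 hr
W = Wq + 1/μ = 0.02011 + 0.39370 = 0.41381 hr

Final: 0.41381 hr


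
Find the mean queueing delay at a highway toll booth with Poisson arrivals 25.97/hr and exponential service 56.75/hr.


ρ = 25.97/56.75 = 0.4576
Wq = ρ/(μ−λ) = 0.4576/(56.75 − 25.97) = 0.4576/30.78 = 0.01487 hr

Final: 0.01487 hr


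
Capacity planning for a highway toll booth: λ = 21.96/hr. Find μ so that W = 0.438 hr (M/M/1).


W = 1/(μ−λ) ⇒ μ − λ = 1/W = 1/0.438 = 2.2831
μ = λ + 1/W = 21.96 + 2.2831 = 24.2431 per hr

Final: 24.2431 /hr


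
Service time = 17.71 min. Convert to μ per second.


μ = 1/(service time) in consistent units.
1 second = 0.0166667 min, so μ = 0.0166667/17.71 = 0.0009411 per second

Final: 0.0009411 /sec


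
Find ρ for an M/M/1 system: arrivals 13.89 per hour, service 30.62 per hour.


ρ = λ/μ = 13.89/30.62 = 0.4536

Final: 0.4536


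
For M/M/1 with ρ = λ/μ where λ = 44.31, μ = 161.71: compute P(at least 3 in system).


ρ = 44.31/161.71 = 0.2740
P(N ≥ n) = ρ^n = 0.2740^3 = 0.020573

Final: 0.020573


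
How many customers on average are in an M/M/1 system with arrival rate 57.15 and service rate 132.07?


ρ = λ/μ = 57.15/132.07 = 0.4327
L = ρ/(1−ρ) = 0.4327/(1 − 0.4327) = 0.4327/0.5673 = 0.7628

Final: 0.7628


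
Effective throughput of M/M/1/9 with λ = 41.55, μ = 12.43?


ρ = 3.3427; P_K = (1−ρ)ρ^9/(1−ρ^10) = 0.700846
λ_eff = λ(1 − P_K) = 41.55·(1 − 0.700846) = 41.55·0.299154 = 12.4298 /hr

Final: 12.4298 /hr


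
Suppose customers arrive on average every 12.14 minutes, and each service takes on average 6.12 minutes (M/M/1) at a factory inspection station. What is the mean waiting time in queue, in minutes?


λ = 60/12.14 = 4.9423 /hr
μ = 60/6.12 = 9.8039 /hr
ρ = λ/μ = 4.9423/9.8039 = 0.5041
Wq = ρ/(μ−λ) = 0.5041/(9.8039−4.9423) = 0.10369 hr
In minutes: 0.10369·60 = 6.222 min

Final: 6.222 min


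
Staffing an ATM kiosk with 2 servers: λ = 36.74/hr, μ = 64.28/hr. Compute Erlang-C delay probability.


a = λ/μ = 0.5716; ρ = a/2 = 0.2858
P₀ = 0.555475 (from M/M/c formula)
C(c,a) = [a^c/(c!(1−ρ))]·P₀ = [0.32668/(2·0.7142)]·0.555475
= 0.22870·0.555475 = 0.127037

Final: 0.127037


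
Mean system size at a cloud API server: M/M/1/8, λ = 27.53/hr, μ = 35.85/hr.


ρ = 27.53/35.85 = 0.7679
L = ρ[1 − (K+1)ρ^K + Kρ^(K+1)] / [(1−ρ)(1−ρ^(K+1))]
Numerator: 0.7679·(1 − 9·0.120931 + 8·0.092865) = 0.502641
Denominator: (0.2321)·(0.907135) = 0.210526
L = 0.502641/0.210526 = 2.3875

Final: 2.3875


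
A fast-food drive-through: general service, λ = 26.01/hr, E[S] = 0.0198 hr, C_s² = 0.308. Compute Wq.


ρ = λ·E[S] = 26.01·0.0198 = 0.5150
E[S²] = E[S]²(1+C_s²) = 0.0198²·(1+0.308) = 0.0005128
Wq = λ·E[S²]/(2(1−ρ)) = 26.01·0.0005128/(2·0.4850) = 0.01375 hr

Final: 0.01375 hr


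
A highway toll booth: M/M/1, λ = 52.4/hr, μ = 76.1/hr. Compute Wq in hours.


ρ = 52.4/76.1 = 0.6886
Wq = ρ/(μ−λ) = 0.6886/(76.1 − 52.4) = 0.6886/23.70 = 0.02905 hr

Final: 0.02905 hr


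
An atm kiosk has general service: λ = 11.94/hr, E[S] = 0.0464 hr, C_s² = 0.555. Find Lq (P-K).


ρ = λ·E[S] = 11.94·0.0464 = 0.5540
Lq = ρ²(1+C_s²)/(2(1−ρ)) = 0.3069·(1+0.555)/(2·0.4460)
= 0.3069·1.5550/0.8920 = 0.53509

Final: 0.53509


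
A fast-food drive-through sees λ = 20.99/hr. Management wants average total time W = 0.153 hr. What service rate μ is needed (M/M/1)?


W = 1/(μ−λ) ⇒ μ − λ = 1/W = 1/0.153 = 6.5359
μ = λ + 1/W = 20.99 + 6.5359 = 27.5259 per hr

Final: 27.5259 /hr


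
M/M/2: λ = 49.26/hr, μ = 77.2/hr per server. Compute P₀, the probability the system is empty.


a = λ/μ = 49.26/77.2 = 0.6381; ρ = a/c = 0.3190
Σ_{k=0}^{1} a^k/k! (terms k=0..1) = 1.00000 + 0.63808 = 1.63808
Tail: a^2/(2!(1−ρ)) = 0.40715/(2·0.6810) = 0.29895
P₀ = 1/(1.63808 + 0.29895) = 1/1.93704 = 0.516253

Final: 0.516253


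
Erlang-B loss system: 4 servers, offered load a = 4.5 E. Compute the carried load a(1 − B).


B(4,4.5) = 0.356712 (Erlang-B)
Carried load = a(1 − B) = 4.5·(1 − 0.356712) = 4.5·0.643288 = 2.8948 E

Final: 2.8948 Erlangs


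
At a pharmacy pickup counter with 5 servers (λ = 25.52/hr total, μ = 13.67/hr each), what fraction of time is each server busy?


ρ = λ/(cμ) = 25.52/(5·13.67) = 25.52/68.35 = 0.3734

Final: 0.3734


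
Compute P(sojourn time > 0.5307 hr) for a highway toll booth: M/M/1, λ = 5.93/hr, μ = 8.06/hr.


W ~ Exponential(μ−λ) for M/M/1.
μ − λ = 8.06 − 5.93 = 2.1300
P(W > t) = e^{−(μ−λ)t} = e^{−1.1304} = 0.322907

Final: 0.322907


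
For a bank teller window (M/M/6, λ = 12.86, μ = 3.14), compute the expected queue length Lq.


a = λ/μ = 4.0955; ρ = a/6 = 0.6826
P₀ = 0.014946
Lq = P₀·a^c·ρ / (c!·(1−ρ)²) = 0.014946·4719.19500·0.6826/(720·0.10075)
= 0.66372

Final: 0.66372


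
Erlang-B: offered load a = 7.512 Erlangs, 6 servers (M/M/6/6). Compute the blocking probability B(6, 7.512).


B(c,a) = (a^c/c!) / Σ_{k=0}^{c} a^k/k!
a^6/6! = 249.574942
Σ terms (k=0..6): 1.00000 + 7.51200 + 28.21507 + 70.65054 + 132.68171 + 199.34101 + 249.57494 = 688.975277
B = 249.574942/688.975277 = 0.362241

Final: 0.362241


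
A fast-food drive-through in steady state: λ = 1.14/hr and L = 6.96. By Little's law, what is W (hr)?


W = L/λ = 6.96/1.14 = 6.1053 hr

Final: 6.1053 hr


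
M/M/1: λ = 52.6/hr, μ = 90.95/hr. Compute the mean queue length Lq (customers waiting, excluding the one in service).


ρ = 52.6/90.95 = 0.5783
Lq = ρ²/(1−ρ) = 0.3345/0.4217 = 0.7932

Final: 0.7932


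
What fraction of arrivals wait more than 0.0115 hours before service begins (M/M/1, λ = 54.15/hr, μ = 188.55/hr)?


ρ = 54.15/188.55 = 0.2872
P(Wq > t) = ρ·e^{−(μ−λ)t} = 0.2872·e^{−1.5456}
= 0.2872·0.213184 = 0.061225

Final: 0.061225


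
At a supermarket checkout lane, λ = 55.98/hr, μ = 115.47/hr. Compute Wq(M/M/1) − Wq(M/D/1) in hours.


ρ = 55.98/115.47 = 0.4848
Wq(M/M/1) = ρ/(μ−λ) = 0.4848/59.49 = 0.008149 hr
Wq(M/D/1) = ρ/(2(μ−λ)) = 0.004075 hr
Savings = 0.008149 − 0.004075 = 0.004075 hr

Final: 0.004075 hr


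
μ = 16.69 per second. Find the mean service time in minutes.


Mean service time = 1/μ = 1/16.69 second = 0.05992 second
In minutes: 0.05992 × 0.0166667 = 0.0009986 min

Final: 0.0009986 min


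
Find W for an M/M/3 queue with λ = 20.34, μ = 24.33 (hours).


a = 0.8360; ρ = 0.2787; P₀ = 0.430949
Lq = P₀·a^c·ρ/(c!(1−ρ)²) = 0.02248
Wq = Lq/λ = 0.02248/20.34 = 0.001105 hr
W = Wq + 1/μ = 0.001105 + 0.04110 = 0.04221 hr

Final: 0.04221 hr


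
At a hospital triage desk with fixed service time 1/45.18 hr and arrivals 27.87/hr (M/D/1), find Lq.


ρ = 27.87/45.18 = 0.6169
M/D/1: Lq = ρ²/(2(1−ρ)) = 0.3805/(2·0.3831) = 0.49659

Final: 0.49659


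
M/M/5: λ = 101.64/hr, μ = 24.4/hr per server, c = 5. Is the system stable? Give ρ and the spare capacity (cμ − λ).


Total capacity cμ = 5·24.4 = 122.00/hr
ρ = λ/(cμ) = 101.64/122.00 = 0.8331
Stable ⇔ ρ < 1: YES
Spare capacity = cμ − λ = 122.00 − 101.64 = 20.36/hr

Final: ρ = 0.8331; stable; margin = 20.36/hr


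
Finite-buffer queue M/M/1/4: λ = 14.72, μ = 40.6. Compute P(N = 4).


ρ = λ/μ = 14.72/40.6 = 0.3626
P_K = (1−ρ)ρ^K/(1−ρ^(K+1)) = (0.6374·0.017279)/(1 − 0.006265)
= 0.011015/0.993735 = 0.011084

Final: 0.011084


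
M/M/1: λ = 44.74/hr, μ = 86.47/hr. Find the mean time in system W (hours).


W = 1/(μ−λ) = 1/(86.47 − 44.74) = 1/41.73 = 0.02396 hr

Final: 0.02396 hr


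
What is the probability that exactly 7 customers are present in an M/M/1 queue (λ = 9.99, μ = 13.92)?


ρ = 9.99/13.92 = 0.7177
P_n = (1−ρ)·ρ^n = (1 − 0.7177)·0.7177^7 = 0.2823·0.098058 = 0.027685

Final: 0.027685


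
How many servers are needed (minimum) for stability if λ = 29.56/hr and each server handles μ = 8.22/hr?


Stability requires cμ > λ ⇔ c > λ/μ.
λ/μ = 29.56/8.22 = 3.5961
Minimum integer c = ⌊3.5961⌋ + 1 = 4
Check: 4·8.22 = 32.88 > 29.56, while 3·8.22 = 24.66 ≤ 29.56

Final: 4 servers


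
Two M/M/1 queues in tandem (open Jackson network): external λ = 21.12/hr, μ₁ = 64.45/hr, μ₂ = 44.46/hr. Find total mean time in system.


Each node sees arrival rate λ = 21.12/hr (tandem ⇒ throughput preserved).
W₁ = 1/(μ₁−λ) = 1/(64.45−21.12) = 0.02308 hr
W₂ = 1/(μ₂−λ) = 1/(44.46−21.12) = 0.04284 hr
W_total = W₁ + W₂ = 0.02308 + 0.04284 = 0.06592 hr

Final: 0.06592 hr


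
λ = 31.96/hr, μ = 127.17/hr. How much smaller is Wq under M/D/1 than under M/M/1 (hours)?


ρ = 31.96/127.17 = 0.2513
Wq(M/M/1) = ρ/(μ−λ) = 0.2513/95.21 = 0.002640 hr
Wq(M/D/1) = ρ/(2(μ−λ)) = 0.001320 hr
Savings = 0.002640 − 0.001320 = 0.001320 hr

Final: 0.001320 hr


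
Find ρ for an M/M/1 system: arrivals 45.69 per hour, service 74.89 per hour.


ρ = λ/μ = 45.69/74.89 = 0.6101

Final: 0.6101


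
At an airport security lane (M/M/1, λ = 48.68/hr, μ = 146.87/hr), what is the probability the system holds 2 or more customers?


ρ = 48.68/146.87 = 0.3314
P(N ≥ n) = ρ^n = 0.3314^2 = 0.109859

Final: 0.109859


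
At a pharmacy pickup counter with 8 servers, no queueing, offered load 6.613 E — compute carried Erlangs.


B(8,6.613) = 0.156571 (Erlang-B)
Carried load = a(1 − B) = 6.613·(1 − 0.156571) = 6.613·0.843429 = 5.5776 E

Final: 5.5776 Erlangs


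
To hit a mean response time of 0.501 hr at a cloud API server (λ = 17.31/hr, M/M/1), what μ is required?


W = 1/(μ−λ) ⇒ μ − λ = 1/W = 1/0.501 = 1.9960
μ = λ + 1/W = 17.31 + 1.9960 = 19.3060 per hr

Final: 19.3060 /hr


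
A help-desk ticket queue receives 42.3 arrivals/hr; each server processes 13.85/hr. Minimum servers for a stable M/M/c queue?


Stability requires cμ > λ ⇔ c > λ/μ.
λ/μ = 42.3/13.85 = 3.0542
Minimum integer c = ⌊3.0542⌋ + 1 = 4
Check: 4·13.85 = 55.40 > 42.3, while 3·13.85 = 41.55 ≤ 42.3

Final: 4 servers


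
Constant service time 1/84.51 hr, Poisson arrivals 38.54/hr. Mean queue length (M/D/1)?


ρ = 38.54/84.51 = 0.4560
M/D/1: Lq = ρ²/(2(1−ρ)) = 0.2080/(2·0.5440) = 0.19117

Final: 0.19117


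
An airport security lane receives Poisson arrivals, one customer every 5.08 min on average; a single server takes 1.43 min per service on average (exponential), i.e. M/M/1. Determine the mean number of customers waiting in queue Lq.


λ = 60/5.08 = 11.8110 /hr
μ = 60/1.43 = 41.9580 /hr
ρ = λ/μ = 11.8110/41.9580 = 0.2815
Lq = ρ²/(1−ρ) = 0.07924/0.7185 = 0.1103

Final: 0.1103


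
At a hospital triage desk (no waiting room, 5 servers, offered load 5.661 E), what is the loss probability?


B(c,a) = (a^c/c!) / Σ_{k=0}^{c} a^k/k!
a^5/5! = 48.448968
Σ terms (k=0..5): 1.00000 + 5.66100 + 16.02346 + 30.23627 + 42.79188 + 48.44897 = 144.161579
B = 48.448968/144.161579 = 0.336074

Final: 0.336074


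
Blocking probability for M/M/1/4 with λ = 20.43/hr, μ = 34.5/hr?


ρ = λ/μ = 20.43/34.5 = 0.5922
P_K = (1−ρ)ρ^K/(1−ρ^(K+1)) = (0.4078·0.122969)/(1 − 0.072819)
= 0.050150/0.927181 = 0.054089

Final: 0.054089


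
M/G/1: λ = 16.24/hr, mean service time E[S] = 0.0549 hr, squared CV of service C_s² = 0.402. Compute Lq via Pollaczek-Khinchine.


ρ = λ·E[S] = 16.24·0.0549 = 0.8916
Lq = ρ²(1+C_s²)/(2(1−ρ)) = 0.7949·(1+0.402)/(2·0.1084)
= 0.7949·1.4020/0.2168 = 5.13936

Final: 5.13936


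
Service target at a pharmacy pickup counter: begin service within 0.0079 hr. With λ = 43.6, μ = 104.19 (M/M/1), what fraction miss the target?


ρ = 43.6/104.19 = 0.4185
P(Wq > t) = ρ·e^{−(μ−λ)t} = 0.4185·e^{−0.4787}
= 0.4185·0.619612 = 0.259287

Final: 0.259287


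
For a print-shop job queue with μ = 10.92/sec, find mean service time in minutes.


Mean service time = 1/μ = 1/10.92 second = 0.09158 second
In minutes: 0.09158 × 0.0166667 = 0.001526 min

Final: 0.001526 min


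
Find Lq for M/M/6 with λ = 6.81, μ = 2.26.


a = λ/μ = 3.0133; ρ = a/6 = 0.5022
P₀ = 0.048293
Lq = P₀·a^c·ρ / (c!·(1−ρ)²) = 0.048293·748.56934·0.5022/(720·0.24779)
= 0.10176

Final: 0.10176


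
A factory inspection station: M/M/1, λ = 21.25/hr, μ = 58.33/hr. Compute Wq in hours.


ρ = 21.25/58.33 = 0.3643
Wq = ρ/(μ−λ) = 0.3643/(58.33 − 21.25) = 0.3643/37.08 = 0.009825 hr

Final: 0.009825 hr


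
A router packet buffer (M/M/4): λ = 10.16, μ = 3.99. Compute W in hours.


a = 2.5464; ρ = 0.6366; P₀ = 0.069636
Lq = P₀·a^c·ρ/(c!(1−ρ)²) = 0.58800
Wq = Lq/λ = 0.58800/10.16 = 0.05787 hr
W = Wq + 1/μ = 0.05787 + 0.25063 = 0.30850 hr

Final: 0.30850 hr


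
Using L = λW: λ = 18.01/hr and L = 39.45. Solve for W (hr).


W = L/λ = 39.45/18.01 = 2.1904 hr

Final: 2.1904 hr


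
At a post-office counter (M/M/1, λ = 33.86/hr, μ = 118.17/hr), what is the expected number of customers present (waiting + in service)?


ρ = λ/μ = 33.86/118.17 = 0.2865
L = ρ/(1−ρ) = 0.2865/(1 − 0.2865) = 0.2865/0.7135 = 0.4016

Final: 0.4016


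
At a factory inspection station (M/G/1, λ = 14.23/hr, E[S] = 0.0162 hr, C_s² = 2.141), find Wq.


ρ = λ·E[S] = 14.23·0.0162 = 0.2305
E[S²] = E[S]²(1+C_s²) = 0.0162²·(1+2.141) = 0.0008243
Wq = λ·E[S²]/(2(1−ρ)) = 14.23·0.0008243/(2·0.7695) = 0.007622 hr

Final: 0.007622 hr


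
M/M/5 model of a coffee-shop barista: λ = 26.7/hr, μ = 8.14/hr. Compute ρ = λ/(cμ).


ρ = λ/(cμ) = 26.7/(5·8.14) = 26.7/40.70 = 0.6560

Final: 0.6560


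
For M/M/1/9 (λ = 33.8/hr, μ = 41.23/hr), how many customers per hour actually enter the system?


ρ = 0.8198; P_K = (1−ρ)ρ^9/(1−ρ^10) = 0.034926
λ_eff = λ(1 − P_K) = 33.8·(1 − 0.034926) = 33.8·0.965074 = 32.6195 /hr

Final: 32.6195 /hr


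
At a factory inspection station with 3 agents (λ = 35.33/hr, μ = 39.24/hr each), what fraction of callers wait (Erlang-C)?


a = λ/μ = 0.9004; ρ = a/3 = 0.3001
P₀ = 0.403309 (from M/M/c formula)
C(c,a) = [a^c/(c!(1−ρ))]·P₀ = [0.72987/(6·0.6999)]·0.403309
= 0.17381·0.403309 = 0.070098

Final: 0.070098


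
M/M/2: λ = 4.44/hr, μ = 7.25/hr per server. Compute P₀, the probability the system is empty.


a = λ/μ = 4.44/7.25 = 0.6124; ρ = a/c = 0.3062
Σ_{k=0}^{1} a^k/k! (terms k=0..1) = 1.00000 + 0.61241 = 1.61241
Tail: a^2/(2!(1−ρ)) = 0.37505/(2·0.6938) = 0.27029
P₀ = 1/(1.61241 + 0.27029) = 1/1.88270 = 0.531151

Final: 0.531151


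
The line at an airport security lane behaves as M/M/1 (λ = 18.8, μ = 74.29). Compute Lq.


ρ = 18.8/74.29 = 0.2531
Lq = ρ²/(1−ρ) = 0.06404/0.7469 = 0.08574

Final: 0.08574


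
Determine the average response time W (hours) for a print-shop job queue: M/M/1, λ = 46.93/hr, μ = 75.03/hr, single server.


W = 1/(μ−λ) = 1/(75.03 − 46.93) = 1/28.10 = 0.03559 hr

Final: 0.03559 hr


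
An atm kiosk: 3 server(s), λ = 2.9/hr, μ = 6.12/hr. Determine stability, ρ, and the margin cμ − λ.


Total capacity cμ = 3·6.12 = 18.36/hr
ρ = λ/(cμ) = 2.9/18.36 = 0.1580
Stable ⇔ ρ < 1: YES
Spare capacity = cμ − λ = 18.36 − 2.9 = 15.46/hr

Final: ρ = 0.1580; stable; margin = 15.46/hr


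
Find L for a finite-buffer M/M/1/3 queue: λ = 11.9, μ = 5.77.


ρ = 11.9/5.77 = 2.0624
L = ρ[1 − (K+1)ρ^K + Kρ^(K+1)] / [(1−ρ)(1−ρ^(K+1))]
Numerator: 2.0624·(1 − 4·8.772299 + 3·18.091917) = 41.632582
Denominator: (-1.0624)·(-17.091917) = 18.158311
L = 41.632582/18.158311 = 2.2928

Final: 2.2928


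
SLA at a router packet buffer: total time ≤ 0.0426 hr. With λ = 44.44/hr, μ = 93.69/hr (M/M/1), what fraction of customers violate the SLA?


W ~ Exponential(μ−λ) for M/M/1.
μ − λ = 93.69 − 44.44 = 49.2500
P(W > t) = e^{−(μ−λ)t} = e^{−2.0980} = 0.122695

Final: 0.122695


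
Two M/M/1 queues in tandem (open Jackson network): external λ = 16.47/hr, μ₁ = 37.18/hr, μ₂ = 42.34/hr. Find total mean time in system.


Each node sees arrival rate λ = 16.47/hr (tandem ⇒ throughput preserved).
W₁ = 1/(μ₁−λ) = 1/(37.18−16.47) = 0.04829 hr
W₂ = 1/(μ₂−λ) = 1/(42.34−16.47) = 0.03865 hr
W_total = W₁ + W₂ = 0.04829 + 0.03865 = 0.08694 hr

Final: 0.08694 hr


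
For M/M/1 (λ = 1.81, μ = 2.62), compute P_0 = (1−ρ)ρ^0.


ρ = 1.81/2.62 = 0.6908
P_n = (1−ρ)·ρ^n = (1 − 0.6908)·0.6908^0 = 0.3092·1.000000 = 0.309160

Final: 0.309160


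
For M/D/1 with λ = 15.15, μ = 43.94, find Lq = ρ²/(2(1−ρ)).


ρ = 15.15/43.94 = 0.3448
M/D/1: Lq = ρ²/(2(1−ρ)) = 0.1189/(2·0.6552) = 0.09072

Final: 0.09072


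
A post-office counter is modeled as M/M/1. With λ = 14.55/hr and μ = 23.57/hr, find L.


ρ = λ/μ = 14.55/23.57 = 0.6173
L = ρ/(1−ρ) = 0.6173/(1 − 0.6173) = 0.6173/0.3827 = 1.6131

Final: 1.6131


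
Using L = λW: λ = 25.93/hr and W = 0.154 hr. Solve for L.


L = λW = 25.93·0.154 = 3.9932

Final: 3.9932


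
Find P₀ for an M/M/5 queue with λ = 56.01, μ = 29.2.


a = λ/μ = 56.01/29.2 = 1.9182; ρ = a/c = 0.3836
Σ_{k=0}^{4} a^k/k! (terms k=0..4) = 1.00000 + 1.91815 + 1.83965 + 1.17624 + 0.56405 = 6.49810
Tail: a^5/(5!(1−ρ)) = 25.96651/(120·0.6164) = 0.35107
P₀ = 1/(6.49810 + 0.35107) = 1/6.84916 = 0.146003

Final: 0.146003


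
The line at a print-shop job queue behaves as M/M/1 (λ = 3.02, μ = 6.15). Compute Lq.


ρ = 3.02/6.15 = 0.4911
Lq = ρ²/(1−ρ) = 0.2411/0.5089 = 0.4738

Final: 0.4738


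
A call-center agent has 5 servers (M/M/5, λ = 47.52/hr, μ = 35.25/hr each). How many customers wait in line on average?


a = λ/μ = 1.3481; ρ = a/5 = 0.2696
P₀ = 0.259505
Lq = P₀·a^c·ρ / (c!·(1−ρ)²) = 0.259505·4.45232·0.2696/(120·0.53346)
= 0.004866

Final: 0.004866


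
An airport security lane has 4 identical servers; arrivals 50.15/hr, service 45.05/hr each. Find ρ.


ρ = λ/(cμ) = 50.15/(4·45.05) = 50.15/180.20 = 0.2783

Final: 0.2783


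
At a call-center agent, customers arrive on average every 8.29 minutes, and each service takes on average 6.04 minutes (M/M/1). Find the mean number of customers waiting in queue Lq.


λ = 60/8.29 = 7.2376 /hr
μ = 60/6.04 = 9.9338 /hr
ρ = λ/μ = 7.2376/9.9338 = 0.7286
Lq = ρ²/(1−ρ) = 0.5308/0.2714 = 1.9559

Final: 1.9559


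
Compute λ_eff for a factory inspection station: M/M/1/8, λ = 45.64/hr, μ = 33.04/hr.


ρ = 1.3814; P_K = (1−ρ)ρ^8/(1−ρ^9) = 0.292020
λ_eff = λ(1 − P_K) = 45.64·(1 − 0.292020) = 45.64·0.707980 = 32.3122 /hr

Final: 32.3122 /hr


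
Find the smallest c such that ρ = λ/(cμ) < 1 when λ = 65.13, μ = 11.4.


Stability requires cμ > λ ⇔ c > λ/μ.
λ/μ = 65.13/11.4 = 5.7132
Minimum integer c = ⌊5.7132⌋ + 1 = 6
Check: 6·11.4 = 68.40 > 65.13, while 5·11.4 = 57.00 ≤ 65.13

Final: 6 servers


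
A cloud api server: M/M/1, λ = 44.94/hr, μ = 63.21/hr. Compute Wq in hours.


ρ = 44.94/63.21 = 0.7110
Wq = ρ/(μ−λ) = 0.7110/(63.21 − 44.94) = 0.7110/18.27 = 0.03891 hr

Final: 0.03891 hr


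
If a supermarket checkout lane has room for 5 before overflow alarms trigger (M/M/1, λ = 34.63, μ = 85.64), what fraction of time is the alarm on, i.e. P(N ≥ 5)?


ρ = 34.63/85.64 = 0.4044
P(N ≥ n) = ρ^n = 0.4044^5 = 0.010811

Final: 0.010811


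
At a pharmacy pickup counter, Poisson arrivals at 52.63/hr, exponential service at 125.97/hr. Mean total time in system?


W = 1/(μ−λ) = 1/(125.97 − 52.63) = 1/73.34 = 0.01364 hr

Final: 0.01364 hr


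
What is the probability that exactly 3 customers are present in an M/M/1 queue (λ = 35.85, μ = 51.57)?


ρ = 35.85/51.57 = 0.6952
P_n = (1−ρ)·ρ^n = (1 − 0.6952)·0.6952^3 = 0.3048·0.335951 = 0.102407

Final: 0.102407


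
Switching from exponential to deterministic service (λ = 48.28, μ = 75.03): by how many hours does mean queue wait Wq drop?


ρ = 48.28/75.03 = 0.6435
Wq(M/M/1) = ρ/(μ−λ) = 0.6435/26.75 = 0.02406 hr
Wq(M/D/1) = ρ/(2(μ−λ)) = 0.01203 hr
Savings = 0.02406 − 0.01203 = 0.01203 hr

Final: 0.01203 hr


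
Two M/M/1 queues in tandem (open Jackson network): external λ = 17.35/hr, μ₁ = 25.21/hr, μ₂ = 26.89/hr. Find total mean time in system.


Each node sees arrival rate λ = 17.35/hr (tandem ⇒ throughput preserved).
W₁ = 1/(μ₁−λ) = 1/(25.21−17.35) = 0.12723 hr
W₂ = 1/(μ₂−λ) = 1/(26.89−17.35) = 0.10482 hr
W_total = W₁ + W₂ = 0.12723 + 0.10482 = 0.23205 hr

Final: 0.23205 hr


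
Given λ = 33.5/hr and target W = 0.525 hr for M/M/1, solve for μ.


W = 1/(μ−λ) ⇒ μ − λ = 1/W = 1/0.525 = 1.9048
μ = λ + 1/W = 33.5 + 1.9048 = 35.4048 per hr

Final: 35.4048 /hr


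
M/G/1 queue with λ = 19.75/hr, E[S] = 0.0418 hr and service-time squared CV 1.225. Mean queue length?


ρ = λ·E[S] = 19.75·0.0418 = 0.8255
Lq = ρ²(1+C_s²)/(2(1−ρ)) = 0.6815·(1+1.225)/(2·0.1745)
= 0.6815·2.2250/0.3489 = 4.34626

Final: 4.34626


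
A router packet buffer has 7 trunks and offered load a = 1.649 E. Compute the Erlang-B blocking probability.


B(c,a) = (a^c/c!) / Σ_{k=0}^{c} a^k/k!
a^7/7! = 0.006578
Σ terms (k=0..7): 1.00000 + 1.64900 + 1.35960 + 0.74733 + 0.30809 + 0.10161 + 0.02792 + 0.006578 = 5.200123
B = 0.006578/5.200123 = 0.001265

Final: 0.001265


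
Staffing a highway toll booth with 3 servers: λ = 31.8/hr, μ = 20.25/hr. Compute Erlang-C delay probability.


a = λ/μ = 1.5704; ρ = a/3 = 0.5235
P₀ = 0.193880 (from M/M/c formula)
C(c,a) = [a^c/(c!(1−ρ))]·P₀ = [3.87263/(6·0.4765)]·0.193880
= 1.35442·0.193880 = 0.262595

Final: 0.262595


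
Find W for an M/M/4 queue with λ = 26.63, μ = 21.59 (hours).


a = 1.2334; ρ = 0.3084; P₀ = 0.290164
Lq = P₀·a^c·ρ/(c!(1−ρ)²) = 0.01804
Wq = Lq/λ = 0.01804/26.63 = 0.0006774 hr
W = Wq + 1/μ = 0.0006774 + 0.04632 = 0.04700 hr

Final: 0.04700 hr


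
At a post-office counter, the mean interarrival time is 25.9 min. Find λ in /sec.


λ = 1/(interarrival time) in consistent units.
1 second = 0.0166667 min, so λ = 0.0166667/25.9 = 0.0006435 per second

Final: 0.0006435 /sec


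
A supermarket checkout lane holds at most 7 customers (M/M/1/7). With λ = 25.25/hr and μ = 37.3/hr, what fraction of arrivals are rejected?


ρ = λ/μ = 25.25/37.3 = 0.6769
P_K = (1−ρ)ρ^K/(1−ρ^(K+1)) = (0.3231·0.065143)/(1 − 0.044098)
= 0.021045/0.955902 = 0.022016

Final: 0.022016


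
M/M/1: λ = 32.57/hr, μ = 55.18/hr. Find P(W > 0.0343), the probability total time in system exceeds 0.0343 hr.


W ~ Exponential(μ−λ) for M/M/1.
μ − λ = 55.18 − 32.57 = 22.6100
P(W > t) = e^{−(μ−λ)t} = e^{−0.7755} = 0.460463

Final: 0.460463


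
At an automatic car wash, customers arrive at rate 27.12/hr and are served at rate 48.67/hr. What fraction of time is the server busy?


ρ = λ/μ = 27.12/48.67 = 0.5572

Final: 0.5572


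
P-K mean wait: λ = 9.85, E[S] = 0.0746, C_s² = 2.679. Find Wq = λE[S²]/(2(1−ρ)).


ρ = λ·E[S] = 9.85·0.0746 = 0.7348
E[S²] = E[S]²(1+C_s²) = 0.0746²·(1+2.679) = 0.020474
Wq = λ·E[S²]/(2(1−ρ)) = 9.85·0.020474/(2·0.2652) = 0.38024 hr

Final: 0.38024 hr


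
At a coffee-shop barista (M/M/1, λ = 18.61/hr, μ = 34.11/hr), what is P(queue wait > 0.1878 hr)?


ρ = 18.61/34.11 = 0.5456
P(Wq > t) = ρ·e^{−(μ−λ)t} = 0.5456·e^{−2.9109}
= 0.5456·0.054427 = 0.029695

Final: 0.029695


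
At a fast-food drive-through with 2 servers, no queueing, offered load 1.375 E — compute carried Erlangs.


B(2,1.375) = 0.284706 (Erlang-B)
Carried load = a(1 − B) = 1.375·(1 − 0.284706) = 1.375·0.715294 = 0.9835 E

Final: 0.9835 Erlangs


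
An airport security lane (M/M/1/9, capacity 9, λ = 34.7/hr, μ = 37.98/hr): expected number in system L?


ρ = 34.7/37.98 = 0.9136
L = ρ[1 − (K+1)ρ^K + Kρ^(K+1)] / [(1−ρ)(1−ρ^(K+1))]
Numerator: 0.9136·(1 − 10·0.443579 + 9·0.405271) = 0.193371
Denominator: (0.08636)·(0.594729) = 0.051362
L = 0.193371/0.051362 = 3.7649

Final: 3.7649


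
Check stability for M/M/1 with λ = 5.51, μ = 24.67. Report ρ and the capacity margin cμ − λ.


Total capacity cμ = 1·24.67 = 24.67/hr
ρ = λ/(cμ) = 5.51/24.67 = 0.2233
Stable ⇔ ρ < 1: YES
Spare capacity = cμ − λ = 24.67 − 5.51 = 19.16/hr

Final: ρ = 0.2233; stable; margin = 19.16/hr


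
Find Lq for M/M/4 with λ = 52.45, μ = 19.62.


a = λ/μ = 2.6733; ρ = a/4 = 0.6683
P₀ = 0.059359
Lq = P₀·a^c·ρ / (c!·(1−ρ)²) = 0.059359·51.07236·0.6683/(24·0.11001)
= 0.76740

Final: 0.76740


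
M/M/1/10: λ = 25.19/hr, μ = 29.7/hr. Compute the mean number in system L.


ρ = 25.19/29.7 = 0.8481
L = ρ[1 − (K+1)ρ^K + Kρ^(K+1)] / [(1−ρ)(1−ρ^(K+1))]
Numerator: 0.8481·(1 − 11·0.192627 + 10·0.163376) = 0.436682
Denominator: (0.1519)·(0.836624) = 0.127043
L = 0.436682/0.127043 = 3.4373

Final: 3.4373


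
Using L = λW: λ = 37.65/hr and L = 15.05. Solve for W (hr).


W = L/λ = 15.05/37.65 = 0.3997 hr

Final: 0.3997 hr


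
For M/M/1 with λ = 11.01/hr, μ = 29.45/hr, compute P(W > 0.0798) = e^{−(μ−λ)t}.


W ~ Exponential(μ−λ) for M/M/1.
μ − λ = 29.45 − 11.01 = 18.4400
P(W > t) = e^{−(μ−λ)t} = e^{−1.4715} = 0.229578

Final: 0.229578


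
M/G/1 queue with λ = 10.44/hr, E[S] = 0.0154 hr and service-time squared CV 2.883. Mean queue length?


ρ = λ·E[S] = 10.44·0.0154 = 0.1608
Lq = ρ²(1+C_s²)/(2(1−ρ)) = 0.02585·(1+2.883)/(2·0.8392)
= 0.02585·3.8830/1.6784 = 0.05980

Final: 0.05980


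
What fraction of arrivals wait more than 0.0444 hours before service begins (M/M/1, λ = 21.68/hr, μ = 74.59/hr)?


ρ = 21.68/74.59 = 0.2907
P(Wq > t) = ρ·e^{−(μ−λ)t} = 0.2907·e^{−2.3492}
= 0.2907·0.095445 = 0.027742

Final: 0.027742


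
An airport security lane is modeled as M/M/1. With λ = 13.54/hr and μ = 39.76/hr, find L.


ρ = λ/μ = 13.54/39.76 = 0.3405
L = ρ/(1−ρ) = 0.3405/(1 − 0.3405) = 0.3405/0.6595 = 0.5164

Final: 0.5164


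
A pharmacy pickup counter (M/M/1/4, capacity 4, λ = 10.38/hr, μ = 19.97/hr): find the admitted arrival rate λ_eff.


ρ = 0.5198; P_K = (1−ρ)ρ^4/(1−ρ^5) = 0.036435
λ_eff = λ(1 − P_K) = 10.38·(1 − 0.036435) = 10.38·0.963565 = 10.0018 /hr

Final: 10.0018 /hr


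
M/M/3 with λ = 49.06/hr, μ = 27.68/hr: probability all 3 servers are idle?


a = λ/μ = 49.06/27.68 = 1.7724; ρ = a/c = 0.5908
Σ_{k=0}^{2} a^k/k! (terms k=0..2) = 1.00000 + 1.77240 + 1.57070 = 4.34310
Tail: a^3/(3!(1−ρ)) = 5.56781/(6·0.4092) = 2.26776
P₀ = 1/(4.34310 + 2.26776) = 1/6.61086 = 0.151266

Final: 0.151266


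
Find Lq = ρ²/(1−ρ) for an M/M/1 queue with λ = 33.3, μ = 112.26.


ρ = 33.3/112.26 = 0.2966
Lq = ρ²/(1−ρ) = 0.08799/0.7034 = 0.1251

Final: 0.1251


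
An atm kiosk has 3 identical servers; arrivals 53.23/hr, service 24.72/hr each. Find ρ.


ρ = λ/(cμ) = 53.23/(3·24.72) = 53.23/74.16 = 0.7178

Final: 0.7178


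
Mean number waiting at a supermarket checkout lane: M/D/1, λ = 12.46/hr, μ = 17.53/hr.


ρ = 12.46/17.53 = 0.7108
M/D/1: Lq = ρ²/(2(1−ρ)) = 0.5052/(2·0.2892) = 0.87341

Final: 0.87341


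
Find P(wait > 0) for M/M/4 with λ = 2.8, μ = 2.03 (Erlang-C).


a = λ/μ = 1.3793; ρ = a/4 = 0.3448
P₀ = 0.250119 (from M/M/c formula)
C(c,a) = [a^c/(c!(1−ρ))]·P₀ = [3.61949/(24·0.6552)]·0.250119
= 0.23019·0.250119 = 0.057574

Final: 0.057574


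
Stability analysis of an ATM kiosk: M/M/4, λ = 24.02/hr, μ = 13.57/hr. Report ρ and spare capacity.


Total capacity cμ = 4·13.57 = 54.28/hr
ρ = λ/(cμ) = 24.02/54.28 = 0.4425
Stable ⇔ ρ < 1: YES
Spare capacity = cμ − λ = 54.28 − 24.02 = 30.26/hr

Final: ρ = 0.4425; stable; margin = 30.26/hr


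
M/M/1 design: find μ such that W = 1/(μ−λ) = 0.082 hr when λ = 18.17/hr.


W = 1/(μ−λ) ⇒ μ − λ = 1/W = 1/0.082 = 12.1951
μ = λ + 1/W = 18.17 + 12.1951 = 30.3651 per hr

Final: 30.3651 /hr


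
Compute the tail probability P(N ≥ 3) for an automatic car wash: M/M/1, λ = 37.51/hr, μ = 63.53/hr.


ρ = 37.51/63.53 = 0.5904
P(N ≥ n) = ρ^n = 0.5904^3 = 0.205828

Final: 0.205828


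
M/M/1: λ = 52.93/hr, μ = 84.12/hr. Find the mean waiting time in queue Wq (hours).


ρ = 52.93/84.12 = 0.6292
Wq = ρ/(μ−λ) = 0.6292/(84.12 − 52.93) = 0.6292/31.19 = 0.02017 hr

Final: 0.02017 hr


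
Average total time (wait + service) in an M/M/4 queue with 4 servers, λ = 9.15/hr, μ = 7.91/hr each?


a = 1.1568; ρ = 0.2892; P₀ = 0.313602
Lq = P₀·a^c·ρ/(c!(1−ρ)²) = 0.01339
Wq = Lq/λ = 0.01339/9.15 = 0.001464 hr
W = Wq + 1/μ = 0.001464 + 0.12642 = 0.12789 hr

Final: 0.12789 hr


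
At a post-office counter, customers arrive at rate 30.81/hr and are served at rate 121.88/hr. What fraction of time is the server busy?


ρ = λ/μ = 30.81/121.88 = 0.2528

Final: 0.2528


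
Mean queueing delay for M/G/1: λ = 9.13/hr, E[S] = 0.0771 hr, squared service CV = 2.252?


ρ = λ·E[S] = 9.13·0.0771 = 0.7039
E[S²] = E[S]²(1+C_s²) = 0.0771²·(1+2.252) = 0.019331
Wq = λ·E[S²]/(2(1−ρ)) = 9.13·0.019331/(2·0.2961) = 0.29805 hr

Final: 0.29805 hr


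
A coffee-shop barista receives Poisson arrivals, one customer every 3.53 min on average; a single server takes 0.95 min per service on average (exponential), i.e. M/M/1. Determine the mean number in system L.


λ = 60/3.53 = 16.9972 /hr
μ = 60/0.95 = 63.1579 /hr
ρ = λ/μ = 16.9972/63.1579 = 0.2691
L = ρ/(1−ρ) = 0.2691/0.7309 = 0.3682

Final: 0.3682


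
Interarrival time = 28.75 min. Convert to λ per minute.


λ = 1/(interarrival time) in consistent units.
1 minute = 1 min, so λ = 1/28.75 = 0.03478 per minute

Final: 0.03478 /min


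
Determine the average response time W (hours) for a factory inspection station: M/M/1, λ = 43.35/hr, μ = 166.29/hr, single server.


W = 1/(μ−λ) = 1/(166.29 − 43.35) = 1/122.94 = 0.008134 hr

Final: 0.008134 hr


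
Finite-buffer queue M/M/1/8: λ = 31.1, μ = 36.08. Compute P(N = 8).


ρ = λ/μ = 31.1/36.08 = 0.8620
P_K = (1−ρ)ρ^K/(1−ρ^(K+1)) = (0.1380·0.304755)/(1 − 0.262691)
= 0.042064/0.737309 = 0.057051

Final: 0.057051


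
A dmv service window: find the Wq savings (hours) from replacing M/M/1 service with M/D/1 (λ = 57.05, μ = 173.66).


ρ = 57.05/173.66 = 0.3285
Wq(M/M/1) = ρ/(μ−λ) = 0.3285/116.61 = 0.002817 hr
Wq(M/D/1) = ρ/(2(μ−λ)) = 0.001409 hr
Savings = 0.002817 − 0.001409 = 0.001409 hr

Final: 0.001409 hr


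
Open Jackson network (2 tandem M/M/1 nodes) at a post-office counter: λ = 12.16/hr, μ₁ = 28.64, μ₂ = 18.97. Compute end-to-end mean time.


Each node sees arrival rate λ = 12.16/hr (tandem ⇒ throughput preserved).
W₁ = 1/(μ₁−λ) = 1/(28.64−12.16) = 0.06068 hr
W₂ = 1/(μ₂−λ) = 1/(18.97−12.16) = 0.14684 hr
W_total = W₁ + W₂ = 0.06068 + 0.14684 = 0.20752 hr

Final: 0.20752 hr


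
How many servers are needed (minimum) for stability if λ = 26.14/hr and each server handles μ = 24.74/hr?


Stability requires cμ > λ ⇔ c > λ/μ.
λ/μ = 26.14/24.74 = 1.0566
Minimum integer c = ⌊1.0566⌋ + 1 = 2
Check: 2·24.74 = 49.48 > 26.14, while 1·24.74 = 24.74 ≤ 26.14

Final: 2 servers


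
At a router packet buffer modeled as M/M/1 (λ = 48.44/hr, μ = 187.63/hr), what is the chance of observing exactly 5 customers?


ρ = 48.44/187.63 = 0.2582
P_n = (1−ρ)·ρ^n = (1 − 0.2582)·0.2582^5 = 0.7418·0.001147 = 0.0008508

Final: 0.0008508


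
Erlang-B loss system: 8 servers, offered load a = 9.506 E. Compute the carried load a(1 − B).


B(8,9.506) = 0.314621 (Erlang-B)
Carried load = a(1 − B) = 9.506·(1 − 0.314621) = 9.506·0.685379 = 6.5152 E

Final: 6.5152 Erlangs


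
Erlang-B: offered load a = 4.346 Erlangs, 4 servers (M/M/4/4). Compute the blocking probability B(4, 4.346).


B(c,a) = (a^c/c!) / Σ_{k=0}^{c} a^k/k!
a^4/4! = 14.864409
Σ terms (k=0..4): 1.00000 + 4.34600 + 9.44386 + 13.68100 + 14.86441 = 43.335269
B = 14.864409/43.335269 = 0.343009

Final: 0.343009


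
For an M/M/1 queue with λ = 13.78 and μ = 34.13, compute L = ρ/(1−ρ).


ρ = λ/μ = 13.78/34.13 = 0.4038
L = ρ/(1−ρ) = 0.4038/(1 − 0.4038) = 0.4038/0.5962 = 0.6771

Final: 0.6771


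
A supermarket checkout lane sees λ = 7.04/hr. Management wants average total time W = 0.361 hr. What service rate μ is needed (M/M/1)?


W = 1/(μ−λ) ⇒ μ − λ = 1/W = 1/0.361 = 2.7701
μ = λ + 1/W = 7.04 + 2.7701 = 9.8101 per hr

Final: 9.8101 /hr


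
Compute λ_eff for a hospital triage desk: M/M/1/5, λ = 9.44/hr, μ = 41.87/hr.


ρ = 0.2255; P_K = (1−ρ)ρ^5/(1−ρ^6) = 0.0004513
λ_eff = λ(1 − P_K) = 9.44·(1 − 0.0004513) = 9.44·0.999549 = 9.4357 /hr

Final: 9.4357 /hr


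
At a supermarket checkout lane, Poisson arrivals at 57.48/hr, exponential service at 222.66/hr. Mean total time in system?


W = 1/(μ−λ) = 1/(222.66 − 57.48) = 1/165.18 = 0.006054 hr

Final: 0.006054 hr


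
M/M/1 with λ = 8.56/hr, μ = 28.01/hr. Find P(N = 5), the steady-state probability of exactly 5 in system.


ρ = 8.56/28.01 = 0.3056
P_n = (1−ρ)·ρ^n = (1 − 0.3056)·0.3056^5 = 0.6944·0.002666 = 0.001851

Final: 0.001851


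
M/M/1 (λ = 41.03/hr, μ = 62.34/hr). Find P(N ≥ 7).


ρ = 41.03/62.34 = 0.6582
P(N ≥ n) = ρ^n = 0.6582^7 = 0.053499

Final: 0.053499


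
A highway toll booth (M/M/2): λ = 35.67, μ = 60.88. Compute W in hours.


a = 0.5859; ρ = 0.2930; P₀ = 0.546846
Lq = P₀·a^c·ρ/(c!(1−ρ)²) = 0.05500
Wq = Lq/λ = 0.05500/35.67 = 0.001542 hr
W = Wq + 1/μ = 0.001542 + 0.01643 = 0.01797 hr

Final: 0.01797 hr


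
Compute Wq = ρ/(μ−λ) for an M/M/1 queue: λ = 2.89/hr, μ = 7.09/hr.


ρ = 2.89/7.09 = 0.4076
Wq = ρ/(μ−λ) = 0.4076/(7.09 − 2.89) = 0.4076/4.20 = 0.09705 hr

Final: 0.09705 hr


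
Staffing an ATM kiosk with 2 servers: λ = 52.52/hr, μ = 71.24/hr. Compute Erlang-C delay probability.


a = λ/μ = 0.7372; ρ = a/2 = 0.3686
P₀ = 0.461333 (from M/M/c formula)
C(c,a) = [a^c/(c!(1−ρ))]·P₀ = [0.54350/(2·0.6314)]·0.461333
= 0.43040·0.461333 = 0.198560

Final: 0.198560


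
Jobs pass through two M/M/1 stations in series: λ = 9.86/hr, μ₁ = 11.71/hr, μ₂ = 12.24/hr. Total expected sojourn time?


Each node sees arrival rate λ = 9.86/hr (tandem ⇒ throughput preserved).
W₁ = 1/(μ₁−λ) = 1/(11.71−9.86) = 0.54054 hr
W₂ = 1/(μ₂−λ) = 1/(12.24−9.86) = 0.42017 hr
W_total = W₁ + W₂ = 0.54054 + 0.42017 = 0.96071 hr

Final: 0.96071 hr


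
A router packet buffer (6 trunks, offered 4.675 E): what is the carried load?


B(6,4.675) = 0.167348 (Erlang-B)
Carried load = a(1 − B) = 4.675·(1 − 0.167348) = 4.675·0.832652 = 3.8926 E

Final: 3.8926 Erlangs
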